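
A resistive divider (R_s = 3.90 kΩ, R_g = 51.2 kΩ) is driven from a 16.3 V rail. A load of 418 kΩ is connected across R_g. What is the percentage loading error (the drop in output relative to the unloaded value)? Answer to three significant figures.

0.860 %

The divider's output (Thévenin) resistance is R_s‖R_g = 3.624 kΩ.
Fractional drop under load = R_th/(R_th + R_L) = 3.624 / (3.624 + 418) = 0.008595.
So the output falls by 0.860 %.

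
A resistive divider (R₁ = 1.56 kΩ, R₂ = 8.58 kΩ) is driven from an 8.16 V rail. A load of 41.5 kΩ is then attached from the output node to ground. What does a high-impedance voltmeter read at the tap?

V_out ≈ 6.69 V

The load sits in parallel with R₂: R₂‖R_L = (8.58 × 41.5) / (8.58 + 41.5) = 7.110 kΩ.
V_out = 8.16 × 7.110 / (1.56 + 7.110) = 8.16 × 7.110/8.670 = 6.69 V.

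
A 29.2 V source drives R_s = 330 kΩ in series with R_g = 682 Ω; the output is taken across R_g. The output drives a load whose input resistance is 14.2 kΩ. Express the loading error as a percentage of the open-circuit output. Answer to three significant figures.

4.57 %

The divider's output (Thévenin) resistance is R_s‖R_g = 680.6 Ω.
Fractional drop under load = R_th/(R_th + R_L) = 680.6 / (680.6 + 14200) = 0.04574.
So the output falls by 4.57 %.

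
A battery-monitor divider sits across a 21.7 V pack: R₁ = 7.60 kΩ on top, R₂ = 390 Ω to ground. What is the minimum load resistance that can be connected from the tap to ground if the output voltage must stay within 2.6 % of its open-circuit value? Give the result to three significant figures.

Output resistance R_th = R₁‖R₂ = (7600 × 390)/7990 = 371.0 Ω.
The fractional drop is R_th/(R_th + R_L); requiring this ≤ 0.0260 gives R_L ≥ R_th(1/0.0260 − 1) = 371.0 × 37.46 = 13.9 kΩ.

R_L(min) ≈ 13.9 kΩ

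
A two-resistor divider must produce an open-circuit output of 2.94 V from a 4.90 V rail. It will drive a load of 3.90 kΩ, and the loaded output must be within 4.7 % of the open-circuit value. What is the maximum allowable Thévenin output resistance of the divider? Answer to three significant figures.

R_th ≤ 192 Ω

Loading drop = R_th/(R_th + R_L) ≤ 0.0470, so R_th ≤ R_L · ε/(1−ε) = 3.90 kΩ × 0.0470/0.9530 = 192 Ω.
(Any R1, R2 with R2/(R1+R2) = 0.600 and R1‖R2 ≤ 192 Ω will meet the spec.)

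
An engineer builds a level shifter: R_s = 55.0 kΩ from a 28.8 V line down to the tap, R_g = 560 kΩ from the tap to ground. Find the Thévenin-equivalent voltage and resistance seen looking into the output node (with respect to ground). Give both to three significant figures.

V_th is the open-circuit tap voltage: 28.8 × 560/(55.0 + 560) = 26.2 V.
With the supply zeroed, R_s and R_g appear in parallel from the tap: R_th = R_s‖R_g = (55.0 × 560)/615.0 = 50.1 kΩ.

V_th = 26.2 V, R_th = 50.1 kΩ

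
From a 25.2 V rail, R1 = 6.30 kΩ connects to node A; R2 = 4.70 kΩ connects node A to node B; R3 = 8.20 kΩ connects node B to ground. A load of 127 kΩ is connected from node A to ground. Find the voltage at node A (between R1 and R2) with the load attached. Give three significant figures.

Below node A the series string R2+R3 = 12.90 kΩ sits in parallel with the 127 kΩ load: 11.71 kΩ.
V_A = 25.2 × 11.71/(6.30 + 11.71) = 16.4 V.

V ≈ 16.4 V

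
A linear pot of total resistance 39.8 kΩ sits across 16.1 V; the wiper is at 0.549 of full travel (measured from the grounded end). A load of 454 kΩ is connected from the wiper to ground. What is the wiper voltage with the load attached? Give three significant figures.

V ≈ 8.65 V

The wiper splits the pot into (1−α)R = 17.95 kΩ above and αR = 21.85 kΩ below.
Lower section ‖ load = 20.85 kΩ.
V_wiper = 16.1 × 20.85/(17.95 + 20.85) = 8.65 V.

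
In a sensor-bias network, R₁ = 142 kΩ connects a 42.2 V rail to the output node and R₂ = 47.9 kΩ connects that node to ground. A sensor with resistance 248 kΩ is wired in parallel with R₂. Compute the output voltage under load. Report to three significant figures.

V_out ≈ 9.30 V

The load sits in parallel with R₂: R₂‖R_L = (47.9 × 248) / (47.9 + 248) = 40.15 kΩ.
V_out = 42.2 × 40.15 / (142 + 40.15) = 42.2 × 40.15/182.1 = 9.30 V.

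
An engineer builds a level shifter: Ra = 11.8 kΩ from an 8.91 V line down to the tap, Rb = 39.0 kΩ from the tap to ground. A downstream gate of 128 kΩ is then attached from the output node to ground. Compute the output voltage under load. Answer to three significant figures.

The load sits in parallel with Rb: Rb‖R_L = (39.0 × 128) / (39.0 + 128) = 29.89 kΩ.
V_out = 8.91 × 29.89 / (11.8 + 29.89) = 8.91 × 29.89/41.69 = 6.39 V.
(Unloaded it would have been 6.84 V.)

V_out ≈ 6.39 V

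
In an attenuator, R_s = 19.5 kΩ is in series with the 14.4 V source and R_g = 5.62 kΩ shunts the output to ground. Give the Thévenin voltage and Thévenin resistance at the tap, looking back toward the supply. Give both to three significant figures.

V_th is the open-circuit tap voltage: 14.4 × 5.62/(19.5 + 5.62) = 3.22 V.
With the supply zeroed, R_s and R_g appear in parallel from the tap: R_th = R_s‖R_g = (19.5 × 5.62)/25.12 = 4.36 kΩ.

V_th = 3.22 V, R_th = 4.36 kΩ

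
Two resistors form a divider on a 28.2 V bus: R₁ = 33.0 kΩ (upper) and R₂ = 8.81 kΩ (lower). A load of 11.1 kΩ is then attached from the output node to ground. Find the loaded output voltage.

The load sits in parallel with R₂: R₂‖R_L = (8.81 × 11.1) / (8.81 + 11.1) = 4.912 kΩ.
V_out = 28.2 × 4.912 / (33.0 + 4.912) = 28.2 × 4.912/37.91 = 3.65 V.
(Unloaded it would have been 5.94 V.)

V_out ≈ 3.65 V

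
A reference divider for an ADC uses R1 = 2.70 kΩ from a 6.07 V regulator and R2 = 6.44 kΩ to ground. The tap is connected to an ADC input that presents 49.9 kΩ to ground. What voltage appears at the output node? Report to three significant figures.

V_out ≈ 4.12 V

The load sits in parallel with R2: R2‖R_L = (6.44 × 49.9) / (6.44 + 49.9) = 5.704 kΩ.
V_out = 6.07 × 5.704 / (2.70 + 5.704) = 6.07 × 5.704/8.404 = 4.12 V.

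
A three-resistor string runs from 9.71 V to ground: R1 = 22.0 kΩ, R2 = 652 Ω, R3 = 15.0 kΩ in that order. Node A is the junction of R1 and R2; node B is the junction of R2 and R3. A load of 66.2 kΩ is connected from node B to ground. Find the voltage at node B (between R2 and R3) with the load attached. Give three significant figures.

At node B, R3 is in parallel with the load: R3‖R_L = 12230 Ω.
Below node A the resistance is R2 + (R3‖R_L) = 12880 Ω, so V_A = 9.71 × 12880/34880 = 3.586 V.
Then V_B = V_A × (R3‖R_L)/(R2 + R3‖R_L) = 3.586 × 12230/12880 = 3.40 V.

V ≈ 3.40 V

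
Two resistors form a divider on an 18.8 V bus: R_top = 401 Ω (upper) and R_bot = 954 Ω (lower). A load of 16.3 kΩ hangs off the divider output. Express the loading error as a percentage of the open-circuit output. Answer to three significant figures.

1.70 %

The divider's output (Thévenin) resistance is R_top‖R_bot = 282.3 Ω.
Fractional drop under load = R_th/(R_th + R_L) = 282.3 / (282.3 + 16300) = 0.01703.
So the output falls by 1.70 %.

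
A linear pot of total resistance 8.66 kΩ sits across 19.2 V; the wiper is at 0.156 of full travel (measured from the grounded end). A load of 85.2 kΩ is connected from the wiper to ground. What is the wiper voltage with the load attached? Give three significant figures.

V ≈ 2.96 V

The wiper splits the pot into (1−α)R = 7.309 kΩ above and αR = 1.351 kΩ below.
Lower section ‖ load = 1.330 kΩ.
V_wiper = 19.2 × 1.330/(7.309 + 1.330) = 2.96 V.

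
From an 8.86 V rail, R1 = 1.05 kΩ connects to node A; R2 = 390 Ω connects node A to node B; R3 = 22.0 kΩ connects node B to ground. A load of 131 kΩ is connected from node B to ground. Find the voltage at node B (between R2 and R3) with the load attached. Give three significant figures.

At node B, R3 is in parallel with the load: R3‖R_L = 18840 Ω.
Below node A the resistance is R2 + (R3‖R_L) = 19230 Ω, so V_A = 8.86 × 19230/20280 = 8.401 V.
Then V_B = V_A × (R3‖R_L)/(R2 + R3‖R_L) = 8.401 × 18840/19230 = 8.23 V.

V ≈ 8.23 V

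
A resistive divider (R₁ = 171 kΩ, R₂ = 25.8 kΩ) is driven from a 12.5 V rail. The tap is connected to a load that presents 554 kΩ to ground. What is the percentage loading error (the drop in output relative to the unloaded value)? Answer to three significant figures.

The divider's output (Thévenin) resistance is R₁‖R₂ = 22.42 kΩ.
Fractional drop under load = R_th/(R_th + R_L) = 22.42 / (22.42 + 554) = 0.03889.
So the output falls by 3.89 %.

3.89 %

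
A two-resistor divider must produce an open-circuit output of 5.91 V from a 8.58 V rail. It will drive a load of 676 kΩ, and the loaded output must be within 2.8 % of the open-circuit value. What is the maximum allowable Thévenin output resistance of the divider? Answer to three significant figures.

R_th ≤ 19.5 kΩ

Loading drop = R_th/(R_th + R_L) ≤ 0.0280, so R_th ≤ R_L · ε/(1−ε) = 676 kΩ × 0.0280/0.9720 = 19.5 kΩ.
(Any R1, R2 with R2/(R1+R2) = 0.689 and R1‖R2 ≤ 19.5 kΩ will meet the spec.)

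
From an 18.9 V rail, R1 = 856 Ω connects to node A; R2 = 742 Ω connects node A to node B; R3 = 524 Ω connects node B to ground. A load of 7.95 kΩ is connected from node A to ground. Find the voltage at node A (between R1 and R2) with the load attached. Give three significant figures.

V ≈ 10.6 V

Below node A the series string R2+R3 = 1266 Ω sits in parallel with the 7950 Ω load: 1092 Ω.
V_A = 18.9 × 1092/(856 + 1092) = 10.6 V.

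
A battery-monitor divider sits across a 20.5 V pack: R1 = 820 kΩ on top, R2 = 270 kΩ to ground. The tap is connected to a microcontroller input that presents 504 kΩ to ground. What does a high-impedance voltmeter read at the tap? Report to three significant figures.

V_out ≈ 3.62 V

The load sits in parallel with R2: R2‖R_L = (270 × 504) / (270 + 504) = 175.8 kΩ.
V_out = 20.5 × 175.8 / (820 + 175.8) = 20.5 × 175.8/995.8 = 3.62 V.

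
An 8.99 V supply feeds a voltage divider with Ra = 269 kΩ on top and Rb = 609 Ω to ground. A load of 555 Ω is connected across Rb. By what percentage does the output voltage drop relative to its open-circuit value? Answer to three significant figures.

The divider's output (Thévenin) resistance is Ra‖Rb = 607.6 Ω.
Fractional drop under load = R_th/(R_th + R_L) = 607.6 / (607.6 + 555) = 0.5226.
So the output falls by 52.3 %.

52.3 %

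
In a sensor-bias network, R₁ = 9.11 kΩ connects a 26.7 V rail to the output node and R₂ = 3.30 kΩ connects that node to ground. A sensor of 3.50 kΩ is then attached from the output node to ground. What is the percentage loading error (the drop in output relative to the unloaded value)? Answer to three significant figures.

Unloaded V = 26.7 × 3.30/12.41 = 7.100 V.
Loaded: R₂‖R_L = 1.699 kΩ, giving V = 26.7 × 1.699/10.81 = 4.196 V.
Drop = (7.100 − 4.196) / 7.100 = 40.9 %.

40.9 %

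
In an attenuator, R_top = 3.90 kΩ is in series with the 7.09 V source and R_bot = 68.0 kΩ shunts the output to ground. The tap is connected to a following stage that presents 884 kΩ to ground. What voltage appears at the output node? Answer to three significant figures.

The load sits in parallel with R_bot: R_bot‖R_L = (68.0 × 884) / (68.0 + 884) = 63.14 kΩ.
V_out = 7.09 × 63.14 / (3.90 + 63.14) = 7.09 × 63.14/67.04 = 6.68 V.

V_out ≈ 6.68 V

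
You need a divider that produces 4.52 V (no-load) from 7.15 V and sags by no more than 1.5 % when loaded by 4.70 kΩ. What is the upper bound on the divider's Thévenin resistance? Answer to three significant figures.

R_th ≤ 71.6 Ω

Loading drop = R_th/(R_th + R_L) ≤ 0.0150, so R_th ≤ R_L · ε/(1−ε) = 4.70 kΩ × 0.0150/0.9850 = 71.6 Ω.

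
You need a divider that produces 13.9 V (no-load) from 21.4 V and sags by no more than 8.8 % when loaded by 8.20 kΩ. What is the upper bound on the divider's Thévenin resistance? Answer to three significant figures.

R_th ≤ 791 Ω

Loading drop = R_th/(R_th + R_L) ≤ 0.0880, so R_th ≤ R_L · ε/(1−ε) = 8.20 kΩ × 0.0880/0.9120 = 791 Ω.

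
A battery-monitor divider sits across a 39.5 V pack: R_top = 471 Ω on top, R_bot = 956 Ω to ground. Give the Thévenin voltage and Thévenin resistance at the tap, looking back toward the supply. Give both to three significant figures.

V_th is the open-circuit tap voltage: 39.5 × 956/(471 + 956) = 26.5 V.
With the supply zeroed, R_top and R_bot appear in parallel from the tap: R_th = R_top‖R_bot = (471 × 956)/1427 = 316 Ω.

V_th = 26.5 V, R_th = 316 Ω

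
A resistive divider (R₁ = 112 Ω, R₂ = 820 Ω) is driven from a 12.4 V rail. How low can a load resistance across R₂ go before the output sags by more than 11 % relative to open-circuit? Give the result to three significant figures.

Output resistance R_th = R₁‖R₂ = (112 × 820)/932.0 = 98.54 Ω.
The fractional drop is R_th/(R_th + R_L); requiring this ≤ 0.110 gives R_L ≥ R_th(1/0.110 − 1) = 98.54 × 8.091 = 797 Ω.

R_L(min) ≈ 797 Ω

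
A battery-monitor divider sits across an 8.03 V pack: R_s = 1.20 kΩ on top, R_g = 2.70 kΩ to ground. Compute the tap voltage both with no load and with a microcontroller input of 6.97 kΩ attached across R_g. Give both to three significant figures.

Open-circuit: V = 8.03 × 2.70/(1.20 + 2.70) = 5.56 V.
With the load, R_g becomes R_g‖R_L = 1.946 kΩ, so V = 8.03 × 1.946/3.146 = 4.97 V.

Unloaded: 5.56 V; loaded: 4.97 V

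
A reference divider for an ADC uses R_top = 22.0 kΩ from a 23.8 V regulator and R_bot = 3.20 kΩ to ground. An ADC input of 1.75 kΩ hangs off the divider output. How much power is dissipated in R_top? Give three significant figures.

Total resistance from the source is R_top + (R_bot‖R_L) = 23.13 kΩ, so I = 23.8/23.13 kΩ = 1.029 mA.
P = I²·R_top = (1.029 mA)² × 22.0 kΩ = 23.3 mW.

P ≈ 23.3 mW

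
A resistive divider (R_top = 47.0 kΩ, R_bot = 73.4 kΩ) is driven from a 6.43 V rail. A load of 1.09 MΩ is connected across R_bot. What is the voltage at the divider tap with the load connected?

The load sits in parallel with R_bot: R_bot‖R_L = (73.4 × 1090) / (73.4 + 1090) = 68.77 kΩ.
V_out = 6.43 × 68.77 / (47.0 + 68.77) = 6.43 × 68.77/115.8 = 3.82 V.

V_out ≈ 3.82 V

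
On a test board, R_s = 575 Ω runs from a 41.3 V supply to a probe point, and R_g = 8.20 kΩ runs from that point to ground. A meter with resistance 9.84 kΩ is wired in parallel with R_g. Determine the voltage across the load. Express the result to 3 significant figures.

V_out ≈ 36.6 V

The load sits in parallel with R_g: R_g‖R_L = (8200 × 9840) / (8200 + 9840) = 4473 Ω.
V_out = 41.3 × 4473 / (575 + 4473) = 41.3 × 4473/5048 = 36.6 V.
(Unloaded it would have been 38.6 V.)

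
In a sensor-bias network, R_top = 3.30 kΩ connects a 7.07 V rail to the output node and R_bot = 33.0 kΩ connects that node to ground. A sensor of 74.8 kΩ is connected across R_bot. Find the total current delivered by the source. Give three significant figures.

R_bot‖R_L = 22.90 kΩ, so the source sees R_top + R_bot‖R_L = 26.20 kΩ.
I = 7.07 V / 26.20 kΩ = 0.270 mA.

I ≈ 0.270 mA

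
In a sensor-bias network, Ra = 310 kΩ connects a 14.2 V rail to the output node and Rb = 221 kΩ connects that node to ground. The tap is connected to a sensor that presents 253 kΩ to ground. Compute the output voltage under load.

The load sits in parallel with Rb: Rb‖R_L = (221 × 253) / (221 + 253) = 118.0 kΩ.
V_out = 14.2 × 118.0 / (310 + 118.0) = 14.2 × 118.0/428.0 = 3.91 V.
(Unloaded it would have been 5.91 V.)

V_out ≈ 3.91 V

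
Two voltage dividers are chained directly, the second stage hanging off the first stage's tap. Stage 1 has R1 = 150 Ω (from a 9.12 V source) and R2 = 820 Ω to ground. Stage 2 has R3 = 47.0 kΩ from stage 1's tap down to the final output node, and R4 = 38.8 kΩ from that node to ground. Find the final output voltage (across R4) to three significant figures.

Stage 2 presents R3+R4 = 85800 Ω as a load on stage 1's tap.
Stage 1's lower leg becomes R2‖(R3+R4) = 812.2 Ω, so V_mid = 9.12 × 812.2/962.2 = 7.698 V.
Stage 2 is itself unloaded: V_out = V_mid × R4/(R3+R4) = 7.698 × 38800/85800 = 3.48 V.

V_out ≈ 3.48 V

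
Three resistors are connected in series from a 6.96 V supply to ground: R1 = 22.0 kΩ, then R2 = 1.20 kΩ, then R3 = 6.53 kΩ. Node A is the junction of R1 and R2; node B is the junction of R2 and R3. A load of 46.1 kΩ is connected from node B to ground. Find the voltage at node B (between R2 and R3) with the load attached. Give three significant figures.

V ≈ 1.38 V

At node B, R3 is in parallel with the load: R3‖R_L = 5.720 kΩ.
Below node A the resistance is R2 + (R3‖R_L) = 6.920 kΩ, so V_A = 6.96 × 6.920/28.92 = 1.665 V.
Then V_B = V_A × (R3‖R_L)/(R2 + R3‖R_L) = 1.665 × 5.720/6.920 = 1.38 V.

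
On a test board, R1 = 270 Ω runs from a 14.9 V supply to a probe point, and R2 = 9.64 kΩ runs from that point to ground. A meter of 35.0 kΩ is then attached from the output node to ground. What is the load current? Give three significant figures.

I_L ≈ 0.411 mA

R2‖R_L = 7558 Ω; V_out = 14.9 × 7558/7828 = 14.39 V.
I_L = V_out / R_L = 14.39 / 35.0 kΩ = 0.411 mA.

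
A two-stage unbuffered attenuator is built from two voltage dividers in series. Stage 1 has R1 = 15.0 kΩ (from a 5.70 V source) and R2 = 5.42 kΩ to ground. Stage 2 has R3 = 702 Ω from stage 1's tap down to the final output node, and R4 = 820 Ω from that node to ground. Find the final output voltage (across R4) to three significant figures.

V_out ≈ 0.225 V

Stage 2 presents R3+R4 = 1522 Ω as a load on stage 1's tap.
Stage 1's lower leg becomes R2‖(R3+R4) = 1188 Ω, so V_mid = 5.70 × 1188/16190 = 0.4184 V.
Stage 2 is itself unloaded: V_out = V_mid × R4/(R3+R4) = 0.4184 × 820/1522 = 0.225 V.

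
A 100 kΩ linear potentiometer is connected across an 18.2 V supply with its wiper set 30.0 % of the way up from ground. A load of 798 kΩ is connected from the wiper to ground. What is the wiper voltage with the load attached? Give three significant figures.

The wiper splits the pot into (1−α)R = 70.00 kΩ above and αR = 30.00 kΩ below.
Lower section ‖ load = 28.91 kΩ.
V_wiper = 18.2 × 28.91/(70.00 + 28.91) = 5.32 V.

V ≈ 5.32 V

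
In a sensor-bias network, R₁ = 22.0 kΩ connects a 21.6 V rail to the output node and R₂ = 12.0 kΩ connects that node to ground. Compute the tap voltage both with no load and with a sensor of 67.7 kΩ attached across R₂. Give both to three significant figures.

Open-circuit: V = 21.6 × 12.0/(22.0 + 12.0) = 7.62 V.
With the load, R₂ becomes R₂‖R_L = 10.19 kΩ, so V = 21.6 × 10.19/32.19 = 6.84 V.

Unloaded: 7.62 V; loaded: 6.84 V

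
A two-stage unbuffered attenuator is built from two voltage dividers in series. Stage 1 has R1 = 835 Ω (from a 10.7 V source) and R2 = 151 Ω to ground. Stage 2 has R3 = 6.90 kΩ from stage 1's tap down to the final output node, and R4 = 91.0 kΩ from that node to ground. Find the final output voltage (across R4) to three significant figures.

Stage 2 presents R3+R4 = 97900 Ω as a load on stage 1's tap.
Stage 1's lower leg becomes R2‖(R3+R4) = 150.8 Ω, so V_mid = 10.7 × 150.8/985.8 = 1.637 V.
Stage 2 is itself unloaded: V_out = V_mid × R4/(R3+R4) = 1.637 × 91000/97900 = 1.52 V.

V_out ≈ 1.52 V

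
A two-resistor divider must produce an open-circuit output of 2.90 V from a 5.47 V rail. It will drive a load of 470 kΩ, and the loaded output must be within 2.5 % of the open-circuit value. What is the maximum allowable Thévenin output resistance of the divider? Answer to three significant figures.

Loading drop = R_th/(R_th + R_L) ≤ 0.0250, so R_th ≤ R_L · ε/(1−ε) = 470 kΩ × 0.0250/0.9750 = 12.1 kΩ.

R_th ≤ 12.1 kΩ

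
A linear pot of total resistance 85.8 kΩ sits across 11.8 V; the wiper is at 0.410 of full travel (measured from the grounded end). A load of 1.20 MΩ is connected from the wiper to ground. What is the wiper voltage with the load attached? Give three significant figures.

The wiper splits the pot into (1−α)R = 50.62 kΩ above and αR = 35.18 kΩ below.
Lower section ‖ load = 34.18 kΩ.
V_wiper = 11.8 × 34.18/(50.62 + 34.18) = 4.76 V.

V ≈ 4.76 V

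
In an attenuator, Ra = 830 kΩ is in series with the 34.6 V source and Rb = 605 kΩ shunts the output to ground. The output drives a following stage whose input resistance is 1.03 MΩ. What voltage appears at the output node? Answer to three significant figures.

V_out ≈ 10.9 V

The load sits in parallel with Rb: Rb‖R_L = (605 × 1030) / (605 + 1030) = 381.1 kΩ.
V_out = 34.6 × 381.1 / (830 + 381.1) = 34.6 × 381.1/1211 = 10.9 V.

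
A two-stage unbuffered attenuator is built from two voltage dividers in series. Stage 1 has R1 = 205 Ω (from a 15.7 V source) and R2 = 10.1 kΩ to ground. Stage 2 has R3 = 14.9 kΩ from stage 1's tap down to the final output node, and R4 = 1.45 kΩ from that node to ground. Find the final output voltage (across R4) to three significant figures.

Stage 2 presents R3+R4 = 16350 Ω as a load on stage 1's tap.
Stage 1's lower leg becomes R2‖(R3+R4) = 6243 Ω, so V_mid = 15.7 × 6243/6448 = 15.20 V.
Stage 2 is itself unloaded: V_out = V_mid × R4/(R3+R4) = 15.20 × 1450/16350 = 1.35 V.

V_out ≈ 1.35 V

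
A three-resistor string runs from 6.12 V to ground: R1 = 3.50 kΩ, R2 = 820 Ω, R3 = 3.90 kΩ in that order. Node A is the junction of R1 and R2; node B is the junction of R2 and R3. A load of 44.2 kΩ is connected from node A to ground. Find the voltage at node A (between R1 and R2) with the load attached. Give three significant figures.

Below node A the series string R2+R3 = 4720 Ω sits in parallel with the 44200 Ω load: 4265 Ω.
V_A = 6.12 × 4265/(3500 + 4265) = 3.36 V.

V ≈ 3.36 V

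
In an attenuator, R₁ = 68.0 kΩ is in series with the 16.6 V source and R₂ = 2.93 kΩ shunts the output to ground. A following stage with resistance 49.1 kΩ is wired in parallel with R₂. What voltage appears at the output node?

V_out ≈ 0.649 V

The load sits in parallel with R₂: R₂‖R_L = (2.93 × 49.1) / (2.93 + 49.1) = 2.765 kΩ.
V_out = 16.6 × 2.765 / (68.0 + 2.765) = 16.6 × 2.765/70.77 = 0.649 V.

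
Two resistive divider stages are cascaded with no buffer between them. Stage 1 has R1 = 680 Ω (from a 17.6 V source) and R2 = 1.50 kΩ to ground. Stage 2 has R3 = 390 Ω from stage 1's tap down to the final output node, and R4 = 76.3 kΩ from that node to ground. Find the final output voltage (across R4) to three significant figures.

V_out ≈ 12.0 V

Stage 2 presents R3+R4 = 76690 Ω as a load on stage 1's tap.
Stage 1's lower leg becomes R2‖(R3+R4) = 1471 Ω, so V_mid = 17.6 × 1471/2151 = 12.04 V.
Stage 2 is itself unloaded: V_out = V_mid × R4/(R3+R4) = 12.04 × 76300/76690 = 12.0 V.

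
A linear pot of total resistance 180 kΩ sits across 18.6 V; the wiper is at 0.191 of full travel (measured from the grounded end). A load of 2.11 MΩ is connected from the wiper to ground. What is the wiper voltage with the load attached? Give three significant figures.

V ≈ 3.51 V

The wiper splits the pot into (1−α)R = 145.6 kΩ above and αR = 34.38 kΩ below.
Lower section ‖ load = 33.83 kΩ.
V_wiper = 18.6 × 33.83/(145.6 + 33.83) = 3.51 V.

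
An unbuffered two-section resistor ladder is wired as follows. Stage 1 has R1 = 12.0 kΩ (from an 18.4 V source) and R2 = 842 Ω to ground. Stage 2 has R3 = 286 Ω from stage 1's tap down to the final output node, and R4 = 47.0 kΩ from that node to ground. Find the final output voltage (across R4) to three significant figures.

Stage 2 presents R3+R4 = 47290 Ω as a load on stage 1's tap.
Stage 1's lower leg becomes R2‖(R3+R4) = 827.3 Ω, so V_mid = 18.4 × 827.3/12830 = 1.187 V.
Stage 2 is itself unloaded: V_out = V_mid × R4/(R3+R4) = 1.187 × 47000/47290 = 1.18 V.

V_out ≈ 1.18 V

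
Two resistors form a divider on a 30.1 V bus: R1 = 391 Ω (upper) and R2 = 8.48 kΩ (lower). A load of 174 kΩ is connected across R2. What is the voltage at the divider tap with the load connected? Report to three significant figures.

V_out ≈ 28.7 V

The load sits in parallel with R2: R2‖R_L = (8480 × 174000) / (8480 + 174000) = 8086 Ω.
V_out = 30.1 × 8086 / (391 + 8086) = 30.1 × 8086/8477 = 28.7 V.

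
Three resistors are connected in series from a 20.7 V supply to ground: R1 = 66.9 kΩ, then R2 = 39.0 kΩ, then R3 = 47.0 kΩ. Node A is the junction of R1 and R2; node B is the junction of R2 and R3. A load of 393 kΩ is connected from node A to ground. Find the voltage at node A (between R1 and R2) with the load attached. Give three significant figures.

Below node A the series string R2+R3 = 86.00 kΩ sits in parallel with the 393 kΩ load: 70.56 kΩ.
V_A = 20.7 × 70.56/(66.9 + 70.56) = 10.6 V.

V ≈ 10.6 V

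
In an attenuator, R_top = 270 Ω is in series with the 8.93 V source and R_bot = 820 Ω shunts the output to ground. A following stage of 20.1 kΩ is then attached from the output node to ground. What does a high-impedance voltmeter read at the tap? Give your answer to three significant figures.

The load sits in parallel with R_bot: R_bot‖R_L = (820 × 20100) / (820 + 20100) = 787.9 Ω.
V_out = 8.93 × 787.9 / (270 + 787.9) = 8.93 × 787.9/1058 = 6.65 V.

V_out ≈ 6.65 V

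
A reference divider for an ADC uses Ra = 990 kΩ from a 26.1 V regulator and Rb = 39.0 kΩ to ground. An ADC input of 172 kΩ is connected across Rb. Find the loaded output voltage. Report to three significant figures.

The load sits in parallel with Rb: Rb‖R_L = (39.0 × 172) / (39.0 + 172) = 31.79 kΩ.
V_out = 26.1 × 31.79 / (990 + 31.79) = 26.1 × 31.79/1022 = 0.812 V.
(Unloaded it would have been 0.989 V.)

V_out ≈ 0.812 V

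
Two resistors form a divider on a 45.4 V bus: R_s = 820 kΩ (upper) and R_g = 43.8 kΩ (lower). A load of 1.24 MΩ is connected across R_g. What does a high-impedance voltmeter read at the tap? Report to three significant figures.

The load sits in parallel with R_g: R_g‖R_L = (43.8 × 1240) / (43.8 + 1240) = 42.31 kΩ.
V_out = 45.4 × 42.31 / (820 + 42.31) = 45.4 × 42.31/862.3 = 2.23 V.

V_out ≈ 2.23 V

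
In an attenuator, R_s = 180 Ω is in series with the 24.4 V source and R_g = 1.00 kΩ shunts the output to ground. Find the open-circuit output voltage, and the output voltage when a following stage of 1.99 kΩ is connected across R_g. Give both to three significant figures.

Open-circuit: V = 24.4 × 1000/(180 + 1000) = 20.7 V.
With the load, R_g becomes R_g‖R_L = 665.6 Ω, so V = 24.4 × 665.6/845.6 = 19.2 V.

Unloaded: 20.7 V; loaded: 19.2 V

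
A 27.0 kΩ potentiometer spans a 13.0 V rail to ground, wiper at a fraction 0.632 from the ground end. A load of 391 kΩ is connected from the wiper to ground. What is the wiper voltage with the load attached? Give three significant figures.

The wiper splits the pot into (1−α)R = 9.936 kΩ above and αR = 17.06 kΩ below.
Lower section ‖ load = 16.35 kΩ.
V_wiper = 13.0 × 16.35/(9.936 + 16.35) = 8.09 V.

V ≈ 8.09 V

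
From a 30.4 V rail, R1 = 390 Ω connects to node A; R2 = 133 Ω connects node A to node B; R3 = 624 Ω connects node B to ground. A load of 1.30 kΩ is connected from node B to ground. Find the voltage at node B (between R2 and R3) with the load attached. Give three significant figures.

At node B, R3 is in parallel with the load: R3‖R_L = 421.6 Ω.
Below node A the resistance is R2 + (R3‖R_L) = 554.6 Ω, so V_A = 30.4 × 554.6/944.6 = 17.85 V.
Then V_B = V_A × (R3‖R_L)/(R2 + R3‖R_L) = 17.85 × 421.6/554.6 = 13.6 V.

V ≈ 13.6 V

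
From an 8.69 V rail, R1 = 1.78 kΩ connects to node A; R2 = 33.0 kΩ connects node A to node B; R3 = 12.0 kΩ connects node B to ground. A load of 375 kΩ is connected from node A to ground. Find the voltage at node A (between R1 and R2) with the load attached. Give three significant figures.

Below node A the series string R2+R3 = 45.00 kΩ sits in parallel with the 375 kΩ load: 40.18 kΩ.
V_A = 8.69 × 40.18/(1.78 + 40.18) = 8.32 V.

V ≈ 8.32 V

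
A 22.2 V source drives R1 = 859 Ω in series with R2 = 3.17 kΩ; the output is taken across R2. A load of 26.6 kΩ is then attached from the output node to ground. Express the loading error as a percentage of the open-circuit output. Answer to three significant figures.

2.48 %

The divider's output (Thévenin) resistance is R1‖R2 = 675.9 Ω.
Fractional drop under load = R_th/(R_th + R_L) = 675.9 / (675.9 + 26600) = 0.02478.
So the output falls by 2.48 %.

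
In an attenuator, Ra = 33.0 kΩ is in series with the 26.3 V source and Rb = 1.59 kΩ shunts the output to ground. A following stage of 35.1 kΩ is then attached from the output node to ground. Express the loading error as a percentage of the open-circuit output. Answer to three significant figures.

The divider's output (Thévenin) resistance is Ra‖Rb = 1.517 kΩ.
Fractional drop under load = R_th/(R_th + R_L) = 1.517 / (1.517 + 35.1) = 0.04143.
So the output falls by 4.14 %.

4.14 %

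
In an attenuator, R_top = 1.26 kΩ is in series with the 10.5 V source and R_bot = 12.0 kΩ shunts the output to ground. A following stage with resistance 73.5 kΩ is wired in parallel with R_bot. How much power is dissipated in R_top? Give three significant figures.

Total resistance from the source is R_top + (R_bot‖R_L) = 11.58 kΩ, so I = 10.5/11.58 kΩ = 0.9071 mA.
P = I²·R_top = (0.9071 mA)² × 1.26 kΩ = 1.04 mW.

P ≈ 1.04 mW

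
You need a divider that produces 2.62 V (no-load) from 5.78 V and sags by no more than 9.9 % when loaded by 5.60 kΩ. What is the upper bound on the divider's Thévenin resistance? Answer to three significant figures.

Loading drop = R_th/(R_th + R_L) ≤ 0.0990, so R_th ≤ R_L · ε/(1−ε) = 5.60 kΩ × 0.0990/0.9010 = 615 Ω.

R_th ≤ 615 Ω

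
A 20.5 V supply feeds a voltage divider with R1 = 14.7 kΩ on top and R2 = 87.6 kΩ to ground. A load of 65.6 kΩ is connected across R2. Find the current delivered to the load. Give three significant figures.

I_L ≈ 0.225 mA

R2‖R_L = 37.51 kΩ; V_out = 20.5 × 37.51/52.21 = 14.73 V.
I_L = V_out / R_L = 14.73 / 65.6 kΩ = 0.225 mA.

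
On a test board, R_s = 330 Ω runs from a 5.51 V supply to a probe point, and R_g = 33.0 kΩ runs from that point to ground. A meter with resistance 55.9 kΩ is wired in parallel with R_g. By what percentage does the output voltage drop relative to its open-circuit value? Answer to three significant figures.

0.581 %

The divider's output (Thévenin) resistance is R_s‖R_g = 326.7 Ω.
Fractional drop under load = R_th/(R_th + R_L) = 326.7 / (326.7 + 55900) = 0.005811.
So the output falls by 0.581 %.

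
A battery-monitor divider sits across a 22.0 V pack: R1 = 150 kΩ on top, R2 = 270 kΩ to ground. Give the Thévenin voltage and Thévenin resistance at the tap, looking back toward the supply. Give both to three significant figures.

V_th is the open-circuit tap voltage: 22.0 × 270/(150 + 270) = 14.1 V.
With the supply zeroed, R1 and R2 appear in parallel from the tap: R_th = R1‖R2 = (150 × 270)/420.0 = 96.4 kΩ.

V_th = 14.1 V, R_th = 96.4 kΩ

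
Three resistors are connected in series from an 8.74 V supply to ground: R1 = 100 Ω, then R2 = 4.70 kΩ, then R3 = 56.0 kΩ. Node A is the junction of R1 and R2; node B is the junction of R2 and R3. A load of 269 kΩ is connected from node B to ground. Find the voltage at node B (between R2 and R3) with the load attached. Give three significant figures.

At node B, R3 is in parallel with the load: R3‖R_L = 46350 Ω.
Below node A the resistance is R2 + (R3‖R_L) = 51050 Ω, so V_A = 8.74 × 51050/51150 = 8.723 V.
Then V_B = V_A × (R3‖R_L)/(R2 + R3‖R_L) = 8.723 × 46350/51050 = 7.92 V.

V ≈ 7.92 V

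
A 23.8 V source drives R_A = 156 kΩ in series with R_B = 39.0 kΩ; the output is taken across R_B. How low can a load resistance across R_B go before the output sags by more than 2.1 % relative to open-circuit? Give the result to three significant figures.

Output resistance R_th = R_A‖R_B = (156 × 39.0)/195.0 = 31.20 kΩ.
The fractional drop is R_th/(R_th + R_L); requiring this ≤ 0.0210 gives R_L ≥ R_th(1/0.0210 − 1) = 31.20 × 46.62 = 1.45 MΩ.

R_L(min) ≈ 1.45 MΩ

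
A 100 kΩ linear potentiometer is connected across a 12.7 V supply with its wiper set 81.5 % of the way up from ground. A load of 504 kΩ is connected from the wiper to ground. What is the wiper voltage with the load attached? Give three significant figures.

V ≈ 10.0 V

The wiper splits the pot into (1−α)R = 18.50 kΩ above and αR = 81.50 kΩ below.
Lower section ‖ load = 70.16 kΩ.
V_wiper = 12.7 × 70.16/(18.50 + 70.16) = 10.0 V.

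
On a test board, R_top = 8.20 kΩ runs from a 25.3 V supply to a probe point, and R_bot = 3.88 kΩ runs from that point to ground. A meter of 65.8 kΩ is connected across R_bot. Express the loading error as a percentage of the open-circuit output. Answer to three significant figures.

The divider's output (Thévenin) resistance is R_top‖R_bot = 2.634 kΩ.
Fractional drop under load = R_th/(R_th + R_L) = 2.634 / (2.634 + 65.8) = 0.03849.
So the output falls by 3.85 %.

3.85 %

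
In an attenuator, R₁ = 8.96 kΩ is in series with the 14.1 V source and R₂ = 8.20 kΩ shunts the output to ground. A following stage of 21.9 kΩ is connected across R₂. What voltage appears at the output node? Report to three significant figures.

V_out ≈ 5.64 V

The load sits in parallel with R₂: R₂‖R_L = (8.20 × 21.9) / (8.20 + 21.9) = 5.966 kΩ.
V_out = 14.1 × 5.966 / (8.96 + 5.966) = 14.1 × 5.966/14.93 = 5.64 V.
(Unloaded it would have been 6.74 V.)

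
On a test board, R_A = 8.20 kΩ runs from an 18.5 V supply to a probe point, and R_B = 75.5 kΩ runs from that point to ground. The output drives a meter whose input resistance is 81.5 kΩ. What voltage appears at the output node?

V_out ≈ 15.3 V

The load sits in parallel with R_B: R_B‖R_L = (75.5 × 81.5) / (75.5 + 81.5) = 39.19 kΩ.
V_out = 18.5 × 39.19 / (8.20 + 39.19) = 18.5 × 39.19/47.39 = 15.3 V.
(Unloaded it would have been 16.7 V.)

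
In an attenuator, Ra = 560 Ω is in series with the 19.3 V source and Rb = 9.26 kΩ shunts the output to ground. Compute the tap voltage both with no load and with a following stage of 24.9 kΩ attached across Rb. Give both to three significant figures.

Open-circuit: V = 19.3 × 9260/(560 + 9260) = 18.2 V.
With the load, Rb becomes Rb‖R_L = 6750 Ω, so V = 19.3 × 6750/7310 = 17.8 V.

Unloaded: 18.2 V; loaded: 17.8 V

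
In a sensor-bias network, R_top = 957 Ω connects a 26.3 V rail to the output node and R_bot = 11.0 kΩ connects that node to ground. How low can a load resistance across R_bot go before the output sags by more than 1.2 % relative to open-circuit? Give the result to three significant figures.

Output resistance R_th = R_top‖R_bot = (957 × 11000)/11960 = 880.4 Ω.
The fractional drop is R_th/(R_th + R_L); requiring this ≤ 0.0120 gives R_L ≥ R_th(1/0.0120 − 1) = 880.4 × 82.33 = 72.5 kΩ.

R_L(min) ≈ 72.5 kΩ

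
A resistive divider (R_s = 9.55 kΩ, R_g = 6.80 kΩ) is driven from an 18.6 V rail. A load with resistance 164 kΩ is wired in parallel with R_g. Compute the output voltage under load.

V_out ≈ 7.55 V

The load sits in parallel with R_g: R_g‖R_L = (6.80 × 164) / (6.80 + 164) = 6.529 kΩ.
V_out = 18.6 × 6.529 / (9.55 + 6.529) = 18.6 × 6.529/16.08 = 7.55 V.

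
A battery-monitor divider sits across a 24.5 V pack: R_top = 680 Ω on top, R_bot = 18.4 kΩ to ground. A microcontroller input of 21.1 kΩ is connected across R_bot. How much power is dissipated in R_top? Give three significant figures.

P ≈ 3.70 mW

Total resistance from the source is R_top + (R_bot‖R_L) = 10510 Ω, so I = 24.5/10510 Ω = 2.331 mA.
P = I²·R_top = (2.331 mA)² × 680 Ω = 3.70 mW.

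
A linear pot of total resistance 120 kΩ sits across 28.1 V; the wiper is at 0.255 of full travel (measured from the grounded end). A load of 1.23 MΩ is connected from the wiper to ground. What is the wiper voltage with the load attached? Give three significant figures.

V ≈ 7.04 V

The wiper splits the pot into (1−α)R = 89.40 kΩ above and αR = 30.60 kΩ below.
Lower section ‖ load = 29.86 kΩ.
V_wiper = 28.1 × 29.86/(89.40 + 29.86) = 7.04 V.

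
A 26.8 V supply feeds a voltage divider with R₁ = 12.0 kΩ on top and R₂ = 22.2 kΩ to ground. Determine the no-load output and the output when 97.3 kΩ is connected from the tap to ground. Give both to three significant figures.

Unloaded: 17.4 V; loaded: 16.1 V

Open-circuit: V = 26.8 × 22.2/(12.0 + 22.2) = 17.4 V.
With the load, R₂ becomes R₂‖R_L = 18.08 kΩ, so V = 26.8 × 18.08/30.08 = 16.1 V.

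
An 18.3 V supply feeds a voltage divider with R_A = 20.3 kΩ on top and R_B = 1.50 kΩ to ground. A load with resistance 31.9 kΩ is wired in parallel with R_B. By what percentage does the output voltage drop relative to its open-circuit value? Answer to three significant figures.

The divider's output (Thévenin) resistance is R_A‖R_B = 1.397 kΩ.
Fractional drop under load = R_th/(R_th + R_L) = 1.397 / (1.397 + 31.9) = 0.04195.
So the output falls by 4.19 %.

4.19 %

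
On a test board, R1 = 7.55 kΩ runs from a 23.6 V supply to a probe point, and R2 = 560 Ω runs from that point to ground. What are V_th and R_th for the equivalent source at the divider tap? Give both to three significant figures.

V_th is the open-circuit tap voltage: 23.6 × 560/(7550 + 560) = 1.63 V.
With the supply zeroed, R1 and R2 appear in parallel from the tap: R_th = R1‖R2 = (7550 × 560)/8110 = 521 Ω.

V_th = 1.63 V, R_th = 521 Ω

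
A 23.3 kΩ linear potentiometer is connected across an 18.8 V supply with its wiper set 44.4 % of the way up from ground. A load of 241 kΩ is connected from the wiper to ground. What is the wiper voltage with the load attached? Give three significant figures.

The wiper splits the pot into (1−α)R = 12.95 kΩ above and αR = 10.35 kΩ below.
Lower section ‖ load = 9.919 kΩ.
V_wiper = 18.8 × 9.919/(12.95 + 9.919) = 8.15 V.

V ≈ 8.15 V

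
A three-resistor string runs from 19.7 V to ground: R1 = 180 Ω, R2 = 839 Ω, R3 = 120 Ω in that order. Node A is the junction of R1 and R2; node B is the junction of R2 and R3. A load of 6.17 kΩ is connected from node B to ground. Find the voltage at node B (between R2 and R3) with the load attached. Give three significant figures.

At node B, R3 is in parallel with the load: R3‖R_L = 117.7 Ω.
Below node A the resistance is R2 + (R3‖R_L) = 956.7 Ω, so V_A = 19.7 × 956.7/1137 = 16.58 V.
Then V_B = V_A × (R3‖R_L)/(R2 + R3‖R_L) = 16.58 × 117.7/956.7 = 2.04 V.

V ≈ 2.04 V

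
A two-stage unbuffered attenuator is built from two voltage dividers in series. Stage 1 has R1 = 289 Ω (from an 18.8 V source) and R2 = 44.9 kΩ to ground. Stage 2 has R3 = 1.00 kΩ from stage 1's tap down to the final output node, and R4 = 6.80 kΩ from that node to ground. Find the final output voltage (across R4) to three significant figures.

V_out ≈ 15.7 V

Stage 2 presents R3+R4 = 7800 Ω as a load on stage 1's tap.
Stage 1's lower leg becomes R2‖(R3+R4) = 6646 Ω, so V_mid = 18.8 × 6646/6935 = 18.02 V.
Stage 2 is itself unloaded: V_out = V_mid × R4/(R3+R4) = 18.02 × 6800/7800 = 15.7 V.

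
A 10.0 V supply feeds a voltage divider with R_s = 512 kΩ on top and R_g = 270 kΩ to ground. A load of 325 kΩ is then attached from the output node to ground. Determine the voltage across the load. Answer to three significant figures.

V_out ≈ 2.24 V

The load sits in parallel with R_g: R_g‖R_L = (270 × 325) / (270 + 325) = 147.5 kΩ.
V_out = 10.0 × 147.5 / (512 + 147.5) = 10.0 × 147.5/659.5 = 2.24 V.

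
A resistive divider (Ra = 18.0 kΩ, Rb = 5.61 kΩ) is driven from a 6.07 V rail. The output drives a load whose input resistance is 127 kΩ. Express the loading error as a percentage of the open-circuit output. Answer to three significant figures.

The divider's output (Thévenin) resistance is Ra‖Rb = 4.277 kΩ.
Fractional drop under load = R_th/(R_th + R_L) = 4.277 / (4.277 + 127) = 0.03258.
So the output falls by 3.26 %.

3.26 %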